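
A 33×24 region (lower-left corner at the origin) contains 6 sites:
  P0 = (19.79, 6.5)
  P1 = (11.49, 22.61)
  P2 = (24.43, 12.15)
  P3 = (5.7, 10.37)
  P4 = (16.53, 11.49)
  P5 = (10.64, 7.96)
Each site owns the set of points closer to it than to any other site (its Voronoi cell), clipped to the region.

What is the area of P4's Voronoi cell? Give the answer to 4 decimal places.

Area of P4's cell: 76.2266

1. box [0,33]×[0,24]: [(0, 0) (33, 0) (33, 24) (0, 24)]
2. ⊥bis P4·P0 via (18.16,8.995): [(0, 0) (4.3916, 0) (33, 18.6901) (33, 24) (0, 24)]  |A|=524.6533
3. ⊥bis P4·P1 via (14.01,17.05): [(0, 10.7001) (0, 0) (4.3916, 0) (33, 18.6901) (33, 24) (29.3441, 24)]  |A|=329.517
4. ⊥bis P4·P2 via (20.48,11.82): [(19.823, 19.6846) (0, 10.7001) (0, 0) (4.3916, 0) (20.5837, 10.5784)]  |A|=227.026
5. ⊥bis P4·P3 via (11.115,10.93): [(19.823, 19.6846) (10.64, 15.5226) (11.7483, 4.8062) (20.5837, 10.5784)]  |A|=93.9345
6. ⊥bis P4·P5 via (13.585,9.725): [(19.823, 19.6846) (10.64, 15.5226) (10.7505, 14.4545) (15.1867, 7.0525) (20.5837, 10.5784)]  |A|=76.2266
7. canonical 5-gon: [(19.823, 19.6846) (10.64, 15.5226) (10.7505, 14.4545) (15.1867, 7.0525) (20.5837, 10.5784)]
8. shoelace: 76.2266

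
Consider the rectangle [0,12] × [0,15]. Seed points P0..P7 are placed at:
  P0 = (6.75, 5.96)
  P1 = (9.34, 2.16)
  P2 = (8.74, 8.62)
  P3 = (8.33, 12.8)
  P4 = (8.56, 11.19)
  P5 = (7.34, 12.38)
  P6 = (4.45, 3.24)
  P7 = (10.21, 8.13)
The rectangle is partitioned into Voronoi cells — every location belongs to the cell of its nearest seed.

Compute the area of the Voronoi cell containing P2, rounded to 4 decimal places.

Area of P2's cell: 9.1049

1. box [0,12]×[0,15]: [(0, 0) (12, 0) (12, 15) (0, 15)]
2. ⊥bis P2·P0 via (7.745,7.29): [(0, 13.0842) (12, 4.1067) (12, 15) (0, 15)]  |A|=76.8544
3. ⊥bis P2·P1 via (9.04,5.39): [(0, 13.0842) (10.1472, 5.4928) (12, 5.6649) (12, 15) (0, 15)]  |A|=75.4109
4. ⊥bis P2·P3 via (8.535,10.71): [(3.795, 10.2451) (10.1472, 5.4928) (12, 5.6649) (12, 11.0499)]  |A|=27.0407
5. ⊥bis P2·P4 via (8.65,9.905): [(4.6263, 9.6232) (10.1472, 5.4928) (12, 5.6649) (12, 10.1396)]  |A|=20.7989
6. ⊥bis P2·P5 via (8.04,10.5): [(5.9304, 9.7145) (4.9781, 9.3599) (10.1472, 5.4928) (12, 5.6649) (12, 10.1396)]  |A|=20.6112
7. ⊥bis P2·P6 via (6.595,5.93): [(5.9304, 9.7145) (4.9781, 9.3599) (10.1472, 5.4928) (12, 5.6649) (12, 10.1396)]  |A|=20.6112
8. ⊥bis P2·P7 via (9.475,8.375): [(10.0169, 10.0007) (5.9304, 9.7145) (4.9781, 9.3599) (8.8402, 6.4706)]  |A|=9.1049
9. canonical 4-gon: [(10.0169, 10.0007) (5.9304, 9.7145) (4.9781, 9.3599) (8.8402, 6.4706)]
10. shoelace: 9.1049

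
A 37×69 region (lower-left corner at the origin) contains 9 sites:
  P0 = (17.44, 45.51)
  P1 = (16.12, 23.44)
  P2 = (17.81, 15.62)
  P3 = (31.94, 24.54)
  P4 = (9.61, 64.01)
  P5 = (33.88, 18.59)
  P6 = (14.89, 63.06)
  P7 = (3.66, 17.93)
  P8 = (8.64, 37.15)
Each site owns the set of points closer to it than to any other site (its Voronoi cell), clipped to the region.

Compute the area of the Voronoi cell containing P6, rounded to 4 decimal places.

Area of P6's cell: 339.9920

1. box [0,37]×[0,69]: [(0, 0) (37, 0) (37, 69) (0, 69)]
2. ⊥bis P6·P0 via (16.165,54.285): [(0, 51.9362) (37, 57.3123) (37, 69) (0, 69)]  |A|=531.9019
3. ⊥bis P6·P1 via (15.505,43.25): [(0, 51.9362) (37, 57.3123) (37, 69) (0, 69)]  |A|=531.9019
4. ⊥bis P6·P2 via (16.35,39.34): [(0, 51.9362) (37, 57.3123) (37, 69) (0, 69)]  |A|=531.9019
5. ⊥bis P6·P3 via (23.415,43.8): [(0, 51.9362) (37, 57.3123) (37, 69) (0, 69)]  |A|=531.9019
6. ⊥bis P6·P4 via (12.25,63.535): [(10.4359, 53.4526) (37, 57.3123) (37, 69) (13.2333, 69)]  |A|=339.992
7. ⊥bis P6·P5 via (24.385,40.825): [(10.4359, 53.4526) (37, 57.3123) (37, 69) (13.2333, 69)]  |A|=339.992
8. ⊥bis P6·P7 via (9.275,40.495): [(10.4359, 53.4526) (37, 57.3123) (37, 69) (13.2333, 69)]  |A|=339.992
9. ⊥bis P6·P8 via (11.765,50.105): [(10.4359, 53.4526) (37, 57.3123) (37, 69) (13.2333, 69)]  |A|=339.992
10. canonical 4-gon: [(10.4359, 53.4526) (37, 57.3123) (37, 69) (13.2333, 69)]
11. shoelace: 339.992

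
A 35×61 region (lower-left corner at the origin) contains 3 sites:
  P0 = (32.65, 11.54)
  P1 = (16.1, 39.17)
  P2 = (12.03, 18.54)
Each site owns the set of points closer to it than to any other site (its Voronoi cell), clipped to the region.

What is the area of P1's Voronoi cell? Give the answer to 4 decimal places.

1. box [0,35]×[0,61]: [(0, 0) (35, 0) (35, 61) (0, 61)]
2. ⊥bis P1·P0 via (24.375,25.355): [(0, 10.7547) (35, 31.7192) (35, 61) (0, 61)]  |A|=1391.7062
3. ⊥bis P1·P2 via (14.065,28.855): [(0, 31.6298) (26.2161, 26.4578) (35, 31.7192) (35, 61) (0, 61)]  |A|=1118.0744
4. canonical 5-gon: [(0, 31.6298) (26.2161, 26.4578) (35, 31.7192) (35, 61) (0, 61)]
5. shoelace: 1118.0744

Area of P1's cell: 1118.0744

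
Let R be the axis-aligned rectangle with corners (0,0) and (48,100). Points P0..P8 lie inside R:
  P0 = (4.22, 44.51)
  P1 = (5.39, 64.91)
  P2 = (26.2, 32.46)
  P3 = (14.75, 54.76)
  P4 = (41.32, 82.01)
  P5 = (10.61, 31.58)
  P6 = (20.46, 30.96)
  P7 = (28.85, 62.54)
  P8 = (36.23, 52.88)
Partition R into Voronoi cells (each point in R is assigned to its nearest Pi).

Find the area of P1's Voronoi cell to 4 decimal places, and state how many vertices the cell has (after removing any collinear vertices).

1. box [0,48]×[0,100]: [(0, 0) (48, 0) (48, 100) (0, 100)]
2. ⊥bis P1·P0 via (4.805,54.71): [(0, 54.9856) (48, 52.2326) (48, 100) (0, 100)]  |A|=2226.7627
3. ⊥bis P1·P2 via (15.795,48.685): [(0, 54.9856) (23.5166, 53.6368) (48, 69.3379) (48, 100) (0, 100)]  |A|=2017.3657
4. ⊥bis P1·P3 via (10.07,59.835): [(0, 54.9856) (4.5296, 54.7258) (48, 94.8128) (48, 100) (0, 100)]  |A|=1301.2735
5. ⊥bis P1·P4 via (23.355,73.46): [(0, 54.9856) (4.5296, 54.7258) (23.8095, 72.5051) (10.7239, 100) (0, 100)]  |A|=726.0821
6. ⊥bis P1·P5 via (8,48.245): [(0, 54.9856) (4.5296, 54.7258) (23.8095, 72.5051) (10.7239, 100) (0, 100)]  |A|=726.0821
7. ⊥bis P1·P6 via (12.925,47.935): [(0, 54.9856) (4.5296, 54.7258) (23.8095, 72.5051) (10.7239, 100) (0, 100)]  |A|=726.0821
8. ⊥bis P1·P7 via (17.12,63.725): [(0, 54.9856) (4.5296, 54.7258) (17.4109, 66.6045) (19.023, 82.5623) (10.7239, 100) (0, 100)]  |A|=679.7849
9. ⊥bis P1·P8 via (20.81,58.895): [(0, 54.9856) (4.5296, 54.7258) (17.4109, 66.6045) (19.023, 82.5623) (10.7239, 100) (0, 100)]  |A|=679.7849
10. canonical 6-gon: [(0, 54.9856) (4.5296, 54.7258) (17.4109, 66.6045) (19.023, 82.5623) (10.7239, 100) (0, 100)]
11. shoelace: 679.7849

Area of P1's cell: 679.7849 (6 vertices)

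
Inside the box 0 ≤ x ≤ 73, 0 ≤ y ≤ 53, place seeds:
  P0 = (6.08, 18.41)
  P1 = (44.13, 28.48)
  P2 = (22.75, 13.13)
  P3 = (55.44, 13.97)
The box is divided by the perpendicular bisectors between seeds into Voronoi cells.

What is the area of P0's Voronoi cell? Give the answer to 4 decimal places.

1. box [0,73]×[0,53]: [(0, 0) (73, 0) (73, 53) (0, 53)]
2. ⊥bis P0·P1 via (25.105,23.445): [(0, 0) (31.3098, 0) (17.2832, 53) (0, 53)]  |A|=1287.7139
3. ⊥bis P0·P2 via (14.415,15.77): [(0, 0) (9.4201, 0) (21.3454, 37.6507) (17.2832, 53) (0, 53)]  |A|=875.6324
4. ⊥bis P0·P3 via (30.76,16.19): [(0, 0) (9.4201, 0) (21.3454, 37.6507) (17.2832, 53) (0, 53)]  |A|=875.6324
5. canonical 5-gon: [(0, 0) (9.4201, 0) (21.3454, 37.6507) (17.2832, 53) (0, 53)]
6. shoelace: 875.6324

Area of P0's cell: 875.6324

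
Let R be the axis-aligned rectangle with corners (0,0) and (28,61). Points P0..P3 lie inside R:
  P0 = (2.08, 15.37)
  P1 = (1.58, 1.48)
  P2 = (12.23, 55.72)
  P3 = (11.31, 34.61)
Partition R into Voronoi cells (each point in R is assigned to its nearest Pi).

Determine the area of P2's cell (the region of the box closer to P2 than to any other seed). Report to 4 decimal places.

Area of P2's cell: 446.1012

1. box [0,28]×[0,61]: [(0, 0) (28, 0) (28, 61) (0, 61)]
2. ⊥bis P2·P0 via (7.155,35.545): [(0, 37.3448) (28, 30.3015) (28, 61) (0, 61)]  |A|=760.9519
3. ⊥bis P2·P1 via (6.905,28.6): [(0, 37.3448) (28, 30.3015) (28, 61) (0, 61)]  |A|=760.9519
4. ⊥bis P2·P3 via (11.77,45.165): [(0, 45.678) (28, 44.4577) (28, 61) (0, 61)]  |A|=446.1012
5. canonical 4-gon: [(0, 45.678) (28, 44.4577) (28, 61) (0, 61)]
6. shoelace: 446.1012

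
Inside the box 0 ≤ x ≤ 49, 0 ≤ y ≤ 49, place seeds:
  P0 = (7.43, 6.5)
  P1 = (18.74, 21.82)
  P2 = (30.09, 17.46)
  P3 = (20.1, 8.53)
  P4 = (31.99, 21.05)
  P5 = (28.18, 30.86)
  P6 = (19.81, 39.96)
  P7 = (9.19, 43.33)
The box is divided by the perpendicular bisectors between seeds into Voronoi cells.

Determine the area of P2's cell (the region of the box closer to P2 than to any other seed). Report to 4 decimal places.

1. box [0,49]×[0,49]: [(0, 0) (49, 0) (49, 49) (0, 49)]
2. ⊥bis P2·P0 via (18.76,11.98): [(24.5544, 0) (49, 0) (49, 49) (0.8545, 49)]  |A|=1778.4829
3. ⊥bis P2·P1 via (24.415,19.64): [(20.2718, 8.8543) (24.5544, 0) (49, 0) (49, 49) (35.6934, 49)]  |A|=1079.1676
4. ⊥bis P2·P3 via (25.095,12.995): [(22.834, 15.5244) (36.7112, 0) (49, 0) (49, 49) (35.6934, 49)]  |A|=959.1787
5. ⊥bis P2·P4 via (31.04,19.255): [(25.4114, 22.2339) (22.834, 15.5244) (36.7112, 0) (49, 0) (49, 9.7497)]  |A|=318.1664
6. ⊥bis P2·P5 via (29.135,24.16): [(25.4114, 22.2339) (22.834, 15.5244) (36.7112, 0) (49, 0) (49, 9.7497)]  |A|=318.1664
7. ⊥bis P2·P6 via (24.95,28.71): [(25.4114, 22.2339) (22.834, 15.5244) (36.7112, 0) (49, 0) (49, 9.7497)]  |A|=318.1664
8. ⊥bis P2·P7 via (19.64,30.395): [(25.4114, 22.2339) (22.834, 15.5244) (36.7112, 0) (49, 0) (49, 9.7497)]  |A|=318.1664
9. canonical 5-gon: [(25.4114, 22.2339) (22.834, 15.5244) (36.7112, 0) (49, 0) (49, 9.7497)]
10. shoelace: 318.1664

Area of P2's cell: 318.1664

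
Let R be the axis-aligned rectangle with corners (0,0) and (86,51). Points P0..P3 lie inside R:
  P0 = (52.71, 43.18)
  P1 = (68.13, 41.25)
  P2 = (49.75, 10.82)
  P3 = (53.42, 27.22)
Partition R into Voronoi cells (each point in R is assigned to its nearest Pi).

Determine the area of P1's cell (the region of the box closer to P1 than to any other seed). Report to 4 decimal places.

Area of P1's cell: 756.6507

1. box [0,86]×[0,51]: [(0, 0) (86, 0) (86, 51) (0, 51)]
2. ⊥bis P1·P0 via (60.42,42.215): [(55.1363, 0) (86, 0) (86, 51) (61.5195, 51)]  |A|=1411.2763
3. ⊥bis P1·P2 via (58.94,26.035): [(58.4332, 26.3411) (86, 9.6905) (86, 51) (61.5195, 51)]  |A|=871.2157
4. ⊥bis P1·P3 via (60.775,34.235): [(59.5783, 35.4897) (81.7181, 12.2768) (86, 9.6905) (86, 51) (61.5195, 51)]  |A|=756.6507
5. canonical 5-gon: [(59.5783, 35.4897) (81.7181, 12.2768) (86, 9.6905) (86, 51) (61.5195, 51)]
6. shoelace: 756.6507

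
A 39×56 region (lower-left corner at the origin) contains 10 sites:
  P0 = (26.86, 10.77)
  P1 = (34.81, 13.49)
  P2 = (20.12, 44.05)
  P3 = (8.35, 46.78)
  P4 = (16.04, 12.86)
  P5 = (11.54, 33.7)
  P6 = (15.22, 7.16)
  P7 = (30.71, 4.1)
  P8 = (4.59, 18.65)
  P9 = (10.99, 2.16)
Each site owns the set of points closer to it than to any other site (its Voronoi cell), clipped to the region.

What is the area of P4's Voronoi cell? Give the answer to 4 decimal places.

Area of P4's cell: 162.7065

1. box [0,39]×[0,56]: [(0, 0) (39, 0) (39, 56) (0, 56)]
2. ⊥bis P4·P0 via (21.45,11.815): [(0, 0) (19.1678, 0) (29.9848, 56) (0, 56)]  |A|=1376.2732
3. ⊥bis P4·P1 via (25.425,13.175): [(0, 0) (19.1678, 0) (24.8754, 29.5486) (23.9876, 56) (0, 56)]  |A|=1296.9561
4. ⊥bis P4·P2 via (18.08,28.455): [(0, 30.8201) (0, 0) (19.1678, 0) (24.5019, 27.6149)]  |A|=642.2344
5. ⊥bis P4·P3 via (12.195,29.82): [(10.5303, 29.4426) (0, 27.0553) (0, 0) (19.1678, 0) (24.5019, 27.6149)]  |A|=622.4123
6. ⊥bis P4·P5 via (13.79,23.28): [(0, 20.3023) (0, 0) (19.1678, 0) (24.0944, 25.505)]  |A|=489.0236
7. ⊥bis P4·P6 via (15.63,10.01): [(0, 20.3023) (0, 12.2585) (20.9534, 9.2442) (24.0944, 25.505)]  |A|=271.9993
8. ⊥bis P4·P7 via (23.375,8.48): [(0, 20.3023) (0, 12.2585) (20.9534, 9.2442) (24.0944, 25.505)]  |A|=271.9993
9. ⊥bis P4·P8 via (10.315,15.755): [(14.1607, 23.36) (7.9673, 11.1124) (20.9534, 9.2442) (24.0944, 25.505)]  |A|=162.7065
10. ⊥bis P4·P9 via (13.515,7.51): [(14.1607, 23.36) (7.9673, 11.1124) (20.9534, 9.2442) (24.0944, 25.505)]  |A|=162.7065
11. canonical 4-gon: [(14.1607, 23.36) (7.9673, 11.1124) (20.9534, 9.2442) (24.0944, 25.505)]
12. shoelace: 162.7065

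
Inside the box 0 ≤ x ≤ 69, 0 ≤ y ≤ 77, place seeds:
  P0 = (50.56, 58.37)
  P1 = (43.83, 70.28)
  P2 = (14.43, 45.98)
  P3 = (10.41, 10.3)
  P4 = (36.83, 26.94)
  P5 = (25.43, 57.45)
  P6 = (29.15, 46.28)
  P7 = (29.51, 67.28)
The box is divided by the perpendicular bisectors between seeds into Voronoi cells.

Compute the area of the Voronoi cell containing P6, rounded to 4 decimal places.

1. box [0,69]×[0,77]: [(0, 0) (69, 0) (69, 77) (0, 77)]
2. ⊥bis P6·P0 via (39.855,52.325): [(0, 0) (69, 0) (69, 0.7126) (25.9213, 77) (0, 77)]  |A|=3669.8176
3. ⊥bis P6·P1 via (36.49,58.28): [(0, 0) (69, 0) (69, 0.7126) (36.4935, 58.2779) (5.8851, 77) (0, 77)]  |A|=3482.2576
4. ⊥bis P6·P2 via (21.79,46.13): [(22.7301, 0) (69, 0) (69, 0.7126) (36.4935, 58.2779) (21.3537, 67.5384)]  |A|=1864.7206
5. ⊥bis P6·P3 via (19.78,28.29): [(22.1791, 27.0405) (67.4469, 3.4629) (36.4935, 58.2779) (21.3537, 67.5384)]  |A|=1178.5174
6. ⊥bis P6·P4 via (32.99,36.61): [(22.0724, 32.2746) (45.8462, 41.7153) (36.4935, 58.2779) (21.3537, 67.5384)]  |A|=504.6421
7. ⊥bis P6·P5 via (27.29,51.865): [(21.711, 50.007) (22.0724, 32.2746) (45.8462, 41.7153) (38.0847, 55.46)]  |A|=346.1779
8. ⊥bis P6·P7 via (29.33,56.78): [(21.711, 50.007) (22.0724, 32.2746) (45.8462, 41.7153) (38.0847, 55.46)]  |A|=346.1779
9. canonical 4-gon: [(21.711, 50.007) (22.0724, 32.2746) (45.8462, 41.7153) (38.0847, 55.46)]
10. shoelace: 346.1779

Area of P6's cell: 346.1779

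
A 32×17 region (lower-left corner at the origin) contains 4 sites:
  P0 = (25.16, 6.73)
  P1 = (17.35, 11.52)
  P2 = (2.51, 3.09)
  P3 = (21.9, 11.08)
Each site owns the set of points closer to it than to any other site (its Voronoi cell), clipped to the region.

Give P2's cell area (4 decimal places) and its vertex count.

Area of P2's cell: 157.2699 (4 vertices)

1. box [0,32]×[0,17]: [(0, 0) (32, 0) (32, 17) (0, 17)]
2. ⊥bis P2·P0 via (13.835,4.91): [(0, 0) (14.6241, 0) (11.8921, 17) (0, 17)]  |A|=225.3871
3. ⊥bis P2·P1 via (9.93,7.305): [(0, 0) (14.0797, 0) (4.4227, 17) (0, 17)]  |A|=157.2699
4. ⊥bis P2·P3 via (12.205,7.085): [(0, 0) (14.0797, 0) (4.4227, 17) (0, 17)]  |A|=157.2699
5. canonical 4-gon: [(0, 0) (14.0797, 0) (4.4227, 17) (0, 17)]
6. shoelace: 157.2699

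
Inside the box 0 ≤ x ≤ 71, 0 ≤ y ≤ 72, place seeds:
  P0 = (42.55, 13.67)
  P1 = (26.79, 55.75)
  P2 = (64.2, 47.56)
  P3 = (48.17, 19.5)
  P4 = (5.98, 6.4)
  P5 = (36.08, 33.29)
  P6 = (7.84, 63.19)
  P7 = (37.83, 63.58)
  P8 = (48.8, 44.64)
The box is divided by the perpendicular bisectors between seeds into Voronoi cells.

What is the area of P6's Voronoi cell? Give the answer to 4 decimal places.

1. box [0,71]×[0,72]: [(0, 0) (71, 0) (71, 72) (0, 72)]
2. ⊥bis P6·P0 via (25.195,38.43): [(0, 20.7701) (71, 70.536) (71, 72) (0, 72)]  |A|=1870.6319
3. ⊥bis P6·P1 via (17.315,59.47): [(0, 20.7701) (2.9262, 22.8212) (22.2344, 72) (0, 72)]  |A|=621.6867
4. ⊥bis P6·P2 via (36.02,55.375): [(0, 20.7701) (2.9262, 22.8212) (22.2344, 72) (0, 72)]  |A|=621.6867
5. ⊥bis P6·P3 via (28.005,41.345): [(0, 20.7701) (2.9262, 22.8212) (22.2344, 72) (0, 72)]  |A|=621.6867
6. ⊥bis P6·P4 via (6.91,34.795): [(0, 35.0213) (7.6182, 34.7718) (22.2344, 72) (0, 72)]  |A|=554.7291
7. ⊥bis P6·P5 via (21.96,48.24): [(0, 35.0213) (7.6182, 34.7718) (22.2344, 72) (0, 72)]  |A|=554.7291
8. ⊥bis P6·P7 via (22.835,63.385): [(0, 35.0213) (7.6182, 34.7718) (22.2344, 72) (0, 72)]  |A|=554.7291
9. ⊥bis P6·P8 via (28.32,53.915): [(0, 35.0213) (7.6182, 34.7718) (22.2344, 72) (0, 72)]  |A|=554.7291
10. canonical 4-gon: [(0, 35.0213) (7.6182, 34.7718) (22.2344, 72) (0, 72)]
11. shoelace: 554.7291

Area of P6's cell: 554.7291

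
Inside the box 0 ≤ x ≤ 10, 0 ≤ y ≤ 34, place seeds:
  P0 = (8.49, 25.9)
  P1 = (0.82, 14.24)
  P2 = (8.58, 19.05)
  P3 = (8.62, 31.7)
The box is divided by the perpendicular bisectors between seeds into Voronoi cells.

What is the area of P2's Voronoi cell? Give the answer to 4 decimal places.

1. box [0,10]×[0,34]: [(0, 0) (10, 0) (10, 34) (0, 34)]
2. ⊥bis P2·P0 via (8.535,22.475): [(0, 22.3629) (0, 0) (10, 0) (10, 22.4942)]  |A|=224.2855
3. ⊥bis P2·P1 via (4.7,16.645): [(1.1465, 22.3779) (10, 8.0945) (10, 22.4942)]  |A|=63.7444
4. ⊥bis P2·P3 via (8.6,25.375): [(1.1465, 22.3779) (10, 8.0945) (10, 22.4942)]  |A|=63.7444
5. canonical 3-gon: [(1.1465, 22.3779) (10, 8.0945) (10, 22.4942)]
6. shoelace: 63.7444

Area of P2's cell: 63.7444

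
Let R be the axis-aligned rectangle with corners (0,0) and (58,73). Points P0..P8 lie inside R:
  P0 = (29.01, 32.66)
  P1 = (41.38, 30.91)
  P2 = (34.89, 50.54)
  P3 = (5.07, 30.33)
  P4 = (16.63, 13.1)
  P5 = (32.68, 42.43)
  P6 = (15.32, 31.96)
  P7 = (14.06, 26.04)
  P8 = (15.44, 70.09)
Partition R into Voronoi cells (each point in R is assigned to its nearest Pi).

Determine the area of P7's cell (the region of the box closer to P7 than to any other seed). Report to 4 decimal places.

Area of P7's cell: 148.6162

1. box [0,58]×[0,73]: [(0, 0) (58, 0) (58, 73) (0, 73)]
2. ⊥bis P7·P0 via (21.535,29.35): [(0, 0) (34.5315, 0) (2.2064, 73) (0, 73)]  |A|=1340.9307
3. ⊥bis P7·P1 via (27.72,28.475): [(0, 0) (32.7959, 0) (31.6264, 6.5604) (2.2064, 73) (0, 73)]  |A|=1335.2376
4. ⊥bis P7·P2 via (24.475,38.29): [(0, 59.0987) (0, 0) (32.7959, 0) (31.6264, 6.5604) (13.4109, 47.6968)]  |A|=1214.1094
5. ⊥bis P7·P3 via (9.565,28.185): [(0, 8.1409) (0, 0) (32.7959, 0) (31.6264, 6.5604) (16.0413, 41.7565)]  |A|=780.5584
6. ⊥bis P7·P4 via (15.345,19.57): [(4.4184, 17.3999) (25.0152, 21.4906) (16.0413, 41.7565)]  |A|=227.0619
7. ⊥bis P7·P5 via (23.37,34.235): [(4.4184, 17.3999) (25.0152, 21.4906) (16.0413, 41.7565)]  |A|=227.0619
8. ⊥bis P7·P6 via (14.69,29): [(10.3906, 29.9151) (4.4184, 17.3999) (25.0152, 21.4906) (22.4184, 27.3551)]  |A|=148.6162
9. ⊥bis P7·P8 via (14.75,48.065): [(10.3906, 29.9151) (4.4184, 17.3999) (25.0152, 21.4906) (22.4184, 27.3551)]  |A|=148.6162
10. canonical 4-gon: [(10.3906, 29.9151) (4.4184, 17.3999) (25.0152, 21.4906) (22.4184, 27.3551)]
11. shoelace: 148.6162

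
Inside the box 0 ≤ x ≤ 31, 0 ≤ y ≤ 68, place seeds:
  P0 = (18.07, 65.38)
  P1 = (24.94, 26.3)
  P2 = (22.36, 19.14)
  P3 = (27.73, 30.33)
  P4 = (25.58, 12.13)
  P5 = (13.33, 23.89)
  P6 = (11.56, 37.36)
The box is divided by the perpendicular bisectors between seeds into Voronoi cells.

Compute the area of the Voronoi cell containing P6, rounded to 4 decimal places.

1. box [0,31]×[0,68]: [(0, 0) (31, 0) (31, 68) (0, 68)]
2. ⊥bis P6·P0 via (14.815,51.37): [(0, 54.812) (0, 0) (31, 0) (31, 47.6097)]  |A|=1587.5364
3. ⊥bis P6·P1 via (18.25,31.83): [(0, 54.812) (0, 9.7518) (31, 47.2545) (31, 47.6097)]  |A|=703.9388
4. ⊥bis P6·P2 via (16.96,28.25): [(0, 54.812) (0, 18.1969) (13.6871, 26.31) (31, 47.2545) (31, 47.6097)]  |A|=646.1445
5. ⊥bis P6·P3 via (19.645,33.845): [(26.122, 48.743) (0, 54.812) (0, 18.1969) (13.6871, 26.31) (19.3448, 33.1544)]  |A|=602.2136
6. ⊥bis P6·P4 via (18.57,24.745): [(26.122, 48.743) (0, 54.812) (0, 18.1969) (13.6871, 26.31) (19.3448, 33.1544)]  |A|=602.2136
7. ⊥bis P6·P5 via (12.445,30.625): [(26.122, 48.743) (0, 54.812) (0, 28.9897) (17.8399, 31.3339) (19.3448, 33.1544)]  |A|=488.4066
8. canonical 5-gon: [(26.122, 48.743) (0, 54.812) (0, 28.9897) (17.8399, 31.3339) (19.3448, 33.1544)]
9. shoelace: 488.4066

Area of P6's cell: 488.4066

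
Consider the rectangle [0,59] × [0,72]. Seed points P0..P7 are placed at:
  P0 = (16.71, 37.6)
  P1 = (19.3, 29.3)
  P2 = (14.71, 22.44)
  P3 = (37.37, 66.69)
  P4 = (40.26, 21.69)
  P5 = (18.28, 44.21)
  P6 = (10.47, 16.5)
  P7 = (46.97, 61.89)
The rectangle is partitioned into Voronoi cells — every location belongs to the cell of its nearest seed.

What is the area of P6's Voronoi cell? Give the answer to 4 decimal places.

Area of P6's cell: 516.3378

1. box [0,59]×[0,72]: [(0, 0) (59, 0) (59, 72) (0, 72)]
2. ⊥bis P6·P0 via (13.59,27.05): [(0, 31.069) (0, 0) (59, 0) (59, 13.6207)]  |A|=1318.3469
3. ⊥bis P6·P1 via (14.885,22.9): [(5.3267, 29.4938) (0, 31.069) (0, 0) (48.0809, 0)]  |A|=791.7907
4. ⊥bis P6·P2 via (12.59,19.47): [(0, 28.4568) (0, 0) (39.8664, 0)]  |A|=567.2347
5. ⊥bis P6·P3 via (23.92,41.595): [(0, 28.4568) (0, 0) (39.8664, 0)]  |A|=567.2347
6. ⊥bis P6·P4 via (25.365,19.095): [(27.1047, 9.1093) (0, 28.4568) (0, 0) (28.6917, 0)]  |A|=516.3378
7. ⊥bis P6·P5 via (14.375,30.355): [(27.1047, 9.1093) (0, 28.4568) (0, 0) (28.6917, 0)]  |A|=516.3378
8. ⊥bis P6·P7 via (28.72,39.195): [(27.1047, 9.1093) (0, 28.4568) (0, 0) (28.6917, 0)]  |A|=516.3378
9. canonical 4-gon: [(27.1047, 9.1093) (0, 28.4568) (0, 0) (28.6917, 0)]
10. shoelace: 516.3378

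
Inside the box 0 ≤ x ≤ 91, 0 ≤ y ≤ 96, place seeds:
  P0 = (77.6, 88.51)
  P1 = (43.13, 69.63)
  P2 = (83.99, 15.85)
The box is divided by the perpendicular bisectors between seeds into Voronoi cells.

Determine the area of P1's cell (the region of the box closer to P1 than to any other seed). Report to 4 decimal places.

1. box [0,91]×[0,96]: [(0, 0) (91, 0) (91, 96) (0, 96)]
2. ⊥bis P1·P0 via (60.365,79.07): [(0, 0) (91, 0) (91, 23.1384) (51.0921, 96) (0, 96)]  |A|=7282.1218
3. ⊥bis P1·P2 via (63.56,42.74): [(0, 0) (7.3055, 0) (75.3553, 51.7016) (51.0921, 96) (0, 96)]  |A|=4937.5558
4. canonical 5-gon: [(0, 0) (7.3055, 0) (75.3553, 51.7016) (51.0921, 96) (0, 96)]
5. shoelace: 4937.5558

Area of P1's cell: 4937.5558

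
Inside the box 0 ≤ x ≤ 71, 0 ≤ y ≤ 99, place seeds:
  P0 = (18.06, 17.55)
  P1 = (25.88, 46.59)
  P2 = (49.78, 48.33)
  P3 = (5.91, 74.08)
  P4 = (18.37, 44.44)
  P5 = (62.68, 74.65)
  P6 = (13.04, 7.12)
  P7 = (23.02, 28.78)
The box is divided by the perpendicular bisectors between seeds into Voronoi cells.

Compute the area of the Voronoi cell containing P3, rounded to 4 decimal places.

1. box [0,71]×[0,99]: [(0, 0) (71, 0) (71, 99) (0, 99)]
2. ⊥bis P3·P0 via (11.985,45.815): [(0, 43.2391) (71, 58.4991) (71, 99) (0, 99)]  |A|=3417.2952
3. ⊥bis P3·P1 via (15.895,60.335): [(0, 48.7881) (69.1199, 99) (0, 99)]  |A|=1735.3188
4. ⊥bis P3·P2 via (27.845,61.205): [(0, 48.7881) (35.8379, 74.8225) (50.0292, 99) (0, 99)]  |A|=1504.5361
5. ⊥bis P3·P4 via (12.14,59.26): [(0, 54.1566) (17.5401, 61.5301) (35.8379, 74.8225) (50.0292, 99) (0, 99)]  |A|=1457.4542
6. ⊥bis P3·P5 via (34.295,74.365): [(0, 54.1566) (17.5401, 61.5301) (34.3016, 73.7064) (34.0477, 99) (0, 99)]  |A|=1244.6857
7. ⊥bis P3·P6 via (9.475,40.6): [(0, 54.1566) (17.5401, 61.5301) (34.3016, 73.7064) (34.0477, 99) (0, 99)]  |A|=1244.6857
8. ⊥bis P3·P7 via (14.465,51.43): [(0, 54.1566) (17.5401, 61.5301) (34.3016, 73.7064) (34.0477, 99) (0, 99)]  |A|=1244.6857
9. canonical 5-gon: [(0, 54.1566) (17.5401, 61.5301) (34.3016, 73.7064) (34.0477, 99) (0, 99)]
10. shoelace: 1244.6857

Area of P3's cell: 1244.6857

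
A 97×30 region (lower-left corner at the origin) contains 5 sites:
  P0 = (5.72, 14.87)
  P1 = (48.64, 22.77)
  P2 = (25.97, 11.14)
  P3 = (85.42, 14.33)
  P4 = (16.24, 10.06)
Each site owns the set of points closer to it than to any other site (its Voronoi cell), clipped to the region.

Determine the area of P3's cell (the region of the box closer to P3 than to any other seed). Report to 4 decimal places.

1. box [0,97]×[0,30]: [(0, 0) (97, 0) (97, 30) (0, 30)]
2. ⊥bis P3·P0 via (45.57,14.6): [(45.4711, 0) (97, 0) (97, 30) (45.6743, 30)]  |A|=1542.8187
3. ⊥bis P3·P1 via (67.03,18.55): [(62.7733, 0) (97, 0) (97, 30) (69.6575, 30)]  |A|=923.5388
4. ⊥bis P3·P2 via (55.695,12.735): [(62.7733, 0) (97, 0) (97, 30) (69.6575, 30)]  |A|=923.5388
5. ⊥bis P3·P4 via (50.83,12.195): [(62.7733, 0) (97, 0) (97, 30) (69.6575, 30)]  |A|=923.5388
6. canonical 4-gon: [(62.7733, 0) (97, 0) (97, 30) (69.6575, 30)]
7. shoelace: 923.5388

Area of P3's cell: 923.5388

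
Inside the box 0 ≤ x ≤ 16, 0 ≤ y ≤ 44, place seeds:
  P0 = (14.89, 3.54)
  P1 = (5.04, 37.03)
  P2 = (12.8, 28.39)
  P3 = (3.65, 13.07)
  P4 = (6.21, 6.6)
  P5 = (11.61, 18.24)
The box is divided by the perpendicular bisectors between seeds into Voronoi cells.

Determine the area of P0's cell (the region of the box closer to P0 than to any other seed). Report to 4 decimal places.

Area of P0's cell: 58.7037

1. box [0,16]×[0,44]: [(0, 0) (16, 0) (16, 44) (0, 44)]
2. ⊥bis P0·P1 via (9.965,20.285): [(0, 17.3541) (0, 0) (16, 0) (16, 22.06)]  |A|=315.3129
3. ⊥bis P0·P2 via (13.845,15.965): [(0, 14.8006) (0, 0) (16, 0) (16, 16.1462)]  |A|=247.5745
4. ⊥bis P0·P3 via (9.27,8.305): [(15.912, 16.1388) (2.2285, 0) (16, 0) (16, 16.1462)]  |A|=111.8383
5. ⊥bis P0·P4 via (10.55,5.07): [(15.912, 16.1388) (13.4131, 13.1915) (8.7626, 0) (16, 0) (16, 16.1462)]  |A|=68.7404
6. ⊥bis P0·P5 via (13.25,10.89): [(12.5464, 10.733) (8.7626, 0) (16, 0) (16, 11.5036)]  |A|=58.7037
7. canonical 4-gon: [(12.5464, 10.733) (8.7626, 0) (16, 0) (16, 11.5036)]
8. shoelace: 58.7037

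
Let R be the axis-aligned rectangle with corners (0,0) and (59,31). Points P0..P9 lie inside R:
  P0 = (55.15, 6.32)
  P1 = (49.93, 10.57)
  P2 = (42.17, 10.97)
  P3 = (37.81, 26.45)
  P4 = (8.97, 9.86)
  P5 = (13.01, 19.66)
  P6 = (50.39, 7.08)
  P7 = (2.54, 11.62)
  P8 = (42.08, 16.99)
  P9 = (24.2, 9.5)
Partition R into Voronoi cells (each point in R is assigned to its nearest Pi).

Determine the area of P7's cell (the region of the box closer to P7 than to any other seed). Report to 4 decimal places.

Area of P7's cell: 116.6473

1. box [0,59]×[0,31]: [(0, 0) (59, 0) (59, 31) (0, 31)]
2. ⊥bis P7·P0 via (28.845,8.97): [(0, 0) (27.9414, 0) (31.0643, 31) (0, 31)]  |A|=914.5881
3. ⊥bis P7·P1 via (26.235,11.095): [(0, 0) (25.9892, 0) (26.676, 31) (0, 31)]  |A|=816.3106
4. ⊥bis P7·P2 via (22.355,11.295): [(0, 0) (22.1697, 0) (22.6782, 31) (0, 31)]  |A|=695.143
5. ⊥bis P7·P3 via (20.175,19.035): [(0, 0) (22.1697, 0) (22.3953, 13.7544) (15.1441, 31) (0, 31)]  |A|=630.1778
6. ⊥bis P7·P4 via (5.755,10.74): [(0, 0) (2.8153, 0) (11.3005, 31) (0, 31)]  |A|=218.7947
7. ⊥bis P7·P5 via (7.775,15.64): [(0, 25.7649) (0, 0) (2.8153, 0) (7.2746, 16.2917)]  |A|=116.6473
8. ⊥bis P7·P6 via (26.465,9.35): [(0, 25.7649) (0, 0) (2.8153, 0) (7.2746, 16.2917)]  |A|=116.6473
9. ⊥bis P7·P8 via (22.31,14.305): [(0, 25.7649) (0, 0) (2.8153, 0) (7.2746, 16.2917)]  |A|=116.6473
10. ⊥bis P7·P9 via (13.37,10.56): [(0, 25.7649) (0, 0) (2.8153, 0) (7.2746, 16.2917)]  |A|=116.6473
11. canonical 4-gon: [(0, 25.7649) (0, 0) (2.8153, 0) (7.2746, 16.2917)]
12. shoelace: 116.6473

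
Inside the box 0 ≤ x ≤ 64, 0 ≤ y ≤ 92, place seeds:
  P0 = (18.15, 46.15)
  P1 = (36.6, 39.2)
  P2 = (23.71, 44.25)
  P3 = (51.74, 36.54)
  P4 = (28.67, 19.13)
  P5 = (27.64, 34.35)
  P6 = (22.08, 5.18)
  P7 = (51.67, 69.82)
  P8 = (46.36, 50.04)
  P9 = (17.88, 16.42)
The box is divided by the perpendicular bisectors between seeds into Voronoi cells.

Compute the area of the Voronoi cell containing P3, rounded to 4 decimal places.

1. box [0,64]×[0,92]: [(0, 0) (64, 0) (64, 92) (0, 92)]
2. ⊥bis P3·P0 via (34.945,41.345): [(23.1163, 0) (64, 0) (64, 92) (49.4372, 92)]  |A|=2550.5361
3. ⊥bis P3·P1 via (44.17,37.87): [(37.5165, 0) (64, 0) (64, 92) (53.6803, 92)]  |A|=1692.9483
4. ⊥bis P3·P2 via (37.725,40.395): [(37.5165, 0) (64, 0) (64, 92) (53.6803, 92)]  |A|=1692.9483
5. ⊥bis P3·P4 via (40.205,27.835): [(41.9911, 25.4682) (61.211, 0) (64, 0) (64, 92) (53.6803, 92)]  |A|=1391.22
6. ⊥bis P3·P5 via (39.69,35.445): [(41.9911, 25.4682) (61.211, 0) (64, 0) (64, 92) (53.6803, 92)]  |A|=1391.22
7. ⊥bis P3·P6 via (36.91,20.86): [(41.9911, 25.4682) (61.211, 0) (64, 0) (64, 92) (53.6803, 92)]  |A|=1391.22
8. ⊥bis P3·P7 via (51.705,53.18): [(46.8581, 53.1698) (41.9911, 25.4682) (61.211, 0) (64, 0) (64, 53.2059)]  |A|=858.3587
9. ⊥bis P3·P8 via (49.05,43.29): [(44.8265, 41.6069) (41.9911, 25.4682) (61.211, 0) (64, 0) (64, 49.2479)]  |A|=721.3456
10. ⊥bis P3·P9 via (34.81,26.48): [(44.8265, 41.6069) (41.9911, 25.4682) (61.211, 0) (64, 0) (64, 49.2479)]  |A|=721.3456
11. canonical 5-gon: [(44.8265, 41.6069) (41.9911, 25.4682) (61.211, 0) (64, 0) (64, 49.2479)]
12. shoelace: 721.3456

Area of P3's cell: 721.3456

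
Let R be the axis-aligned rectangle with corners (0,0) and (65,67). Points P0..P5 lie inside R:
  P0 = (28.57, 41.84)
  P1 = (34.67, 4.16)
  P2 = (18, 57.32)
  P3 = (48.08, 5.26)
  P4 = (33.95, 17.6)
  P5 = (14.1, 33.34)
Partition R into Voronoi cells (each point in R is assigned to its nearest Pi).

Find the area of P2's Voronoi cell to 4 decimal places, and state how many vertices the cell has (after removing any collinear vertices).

1. box [0,65]×[0,67]: [(0, 0) (65, 0) (65, 67) (0, 67)]
2. ⊥bis P2·P0 via (23.285,49.58): [(0, 33.6806) (48.797, 67) (0, 67)]  |A|=812.9426
3. ⊥bis P2·P1 via (26.335,30.74): [(0, 33.6806) (48.797, 67) (0, 67)]  |A|=812.9426
4. ⊥bis P2·P3 via (33.04,31.29): [(0, 33.6806) (48.797, 67) (0, 67)]  |A|=812.9426
5. ⊥bis P2·P4 via (25.975,37.46): [(0, 33.6806) (48.797, 67) (0, 67)]  |A|=812.9426
6. ⊥bis P2·P5 via (16.05,45.33): [(0, 47.9403) (16.8663, 45.1972) (48.797, 67) (0, 67)]  |A|=692.6882
7. canonical 4-gon: [(0, 47.9403) (16.8663, 45.1972) (48.797, 67) (0, 67)]
8. shoelace: 692.6882

Area of P2's cell: 692.6882 (4 vertices)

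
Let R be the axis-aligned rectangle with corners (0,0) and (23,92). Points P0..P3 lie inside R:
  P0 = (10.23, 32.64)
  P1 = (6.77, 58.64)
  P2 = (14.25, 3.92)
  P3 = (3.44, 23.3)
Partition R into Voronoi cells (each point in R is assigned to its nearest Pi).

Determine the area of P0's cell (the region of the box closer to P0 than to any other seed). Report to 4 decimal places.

1. box [0,23]×[0,92]: [(0, 0) (23, 0) (23, 92) (0, 92)]
2. ⊥bis P0·P1 via (8.5,45.64): [(0, 44.5088) (0, 0) (23, 0) (23, 47.5696)]  |A|=1058.9023
3. ⊥bis P0·P2 via (12.24,18.28): [(0, 44.5088) (0, 16.5667) (23, 19.7861) (23, 47.5696)]  |A|=640.8446
4. ⊥bis P0·P3 via (6.835,27.97): [(0, 44.5088) (0, 32.9389) (18.8847, 19.2101) (23, 19.7861) (23, 47.5696)]  |A|=486.2526
5. canonical 5-gon: [(0, 44.5088) (0, 32.9389) (18.8847, 19.2101) (23, 19.7861) (23, 47.5696)]
6. shoelace: 486.2526

Area of P0's cell: 486.2526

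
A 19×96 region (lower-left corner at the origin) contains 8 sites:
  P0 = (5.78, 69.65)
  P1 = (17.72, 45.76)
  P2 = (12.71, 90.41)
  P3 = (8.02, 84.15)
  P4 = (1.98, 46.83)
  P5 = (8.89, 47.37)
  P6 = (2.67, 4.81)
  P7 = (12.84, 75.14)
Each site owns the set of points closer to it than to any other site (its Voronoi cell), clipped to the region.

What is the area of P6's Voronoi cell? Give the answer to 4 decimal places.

1. box [0,19]×[0,96]: [(0, 0) (19, 0) (19, 96) (0, 96)]
2. ⊥bis P6·P0 via (4.225,37.23): [(0, 37.4326) (0, 0) (19, 0) (19, 36.5213)]  |A|=702.5628
3. ⊥bis P6·P1 via (10.195,25.285): [(0, 29.0319) (0, 0) (19, 0) (19, 22.049)]  |A|=485.2681
4. ⊥bis P6·P2 via (7.69,47.61): [(0, 29.0319) (0, 0) (19, 0) (19, 22.049)]  |A|=485.2681
5. ⊥bis P6·P3 via (5.345,44.48): [(0, 29.0319) (0, 0) (19, 0) (19, 22.049)]  |A|=485.2681
6. ⊥bis P6·P4 via (2.325,25.82): [(8.465, 25.9208) (0, 25.7818) (0, 0) (19, 0) (19, 22.049)]  |A|=471.5123
7. ⊥bis P6·P5 via (5.78,26.09): [(9.4733, 25.5502) (7.0919, 25.8983) (0, 25.7818) (0, 0) (19, 0) (19, 22.049)]  |A|=471.2465
8. ⊥bis P6·P7 via (7.755,39.975): [(9.4733, 25.5502) (7.0919, 25.8983) (0, 25.7818) (0, 0) (19, 0) (19, 22.049)]  |A|=471.2465
9. canonical 6-gon: [(9.4733, 25.5502) (7.0919, 25.8983) (0, 25.7818) (0, 0) (19, 0) (19, 22.049)]
10. shoelace: 471.2465

Area of P6's cell: 471.2465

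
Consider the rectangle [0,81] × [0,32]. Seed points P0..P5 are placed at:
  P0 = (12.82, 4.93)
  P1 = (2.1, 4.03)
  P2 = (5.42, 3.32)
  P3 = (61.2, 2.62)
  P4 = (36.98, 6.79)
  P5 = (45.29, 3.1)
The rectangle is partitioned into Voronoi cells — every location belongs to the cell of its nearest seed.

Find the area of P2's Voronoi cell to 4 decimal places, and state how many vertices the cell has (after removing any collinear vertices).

Area of P2's cell: 57.4949 (3 vertices)

1. box [0,81]×[0,32]: [(0, 0) (81, 0) (81, 32) (0, 32)]
2. ⊥bis P2·P0 via (9.12,4.125): [(0, 0) (10.0175, 0) (3.0553, 32) (0, 32)]  |A|=209.1643
3. ⊥bis P2·P1 via (3.76,3.675): [(2.9741, 0) (10.0175, 0) (6.4655, 16.3259)]  |A|=57.4949
4. ⊥bis P2·P3 via (33.31,2.97): [(2.9741, 0) (10.0175, 0) (6.4655, 16.3259)]  |A|=57.4949
5. ⊥bis P2·P4 via (21.2,5.055): [(2.9741, 0) (10.0175, 0) (6.4655, 16.3259)]  |A|=57.4949
6. ⊥bis P2·P5 via (25.355,3.21): [(2.9741, 0) (10.0175, 0) (6.4655, 16.3259)]  |A|=57.4949
7. canonical 3-gon: [(2.9741, 0) (10.0175, 0) (6.4655, 16.3259)]
8. shoelace: 57.4949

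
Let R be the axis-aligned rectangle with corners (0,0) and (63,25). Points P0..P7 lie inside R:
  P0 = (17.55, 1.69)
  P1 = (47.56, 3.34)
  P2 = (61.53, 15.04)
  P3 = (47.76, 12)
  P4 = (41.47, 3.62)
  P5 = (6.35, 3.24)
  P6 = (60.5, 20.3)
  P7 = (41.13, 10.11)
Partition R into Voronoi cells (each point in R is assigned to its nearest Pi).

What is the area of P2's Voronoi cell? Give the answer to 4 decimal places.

1. box [0,63]×[0,25]: [(0, 0) (63, 0) (63, 25) (0, 25)]
2. ⊥bis P2·P0 via (39.54,8.365): [(42.0792, 0) (63, 0) (63, 25) (34.4905, 25)]  |A|=617.8792
3. ⊥bis P2·P1 via (54.545,9.19): [(62.2417, 0) (63, 0) (63, 25) (41.304, 25)]  |A|=280.6789
4. ⊥bis P2·P3 via (54.645,13.52): [(55.9789, 7.4779) (62.2417, 0) (63, 0) (63, 25) (52.1106, 25)]  |A|=186.0018
5. ⊥bis P2·P4 via (51.5,9.33): [(55.9789, 7.4779) (62.2417, 0) (63, 0) (63, 25) (52.1106, 25)]  |A|=186.0018
6. ⊥bis P2·P5 via (33.94,9.14): [(55.9789, 7.4779) (62.2417, 0) (63, 0) (63, 25) (52.1106, 25)]  |A|=186.0018
7. ⊥bis P2·P6 via (61.015,17.67): [(54.0307, 16.3024) (55.9789, 7.4779) (62.2417, 0) (63, 0) (63, 18.0587)]  |A|=107.5164
8. ⊥bis P2·P7 via (51.33,12.575): [(54.0307, 16.3024) (55.9789, 7.4779) (62.2417, 0) (63, 0) (63, 18.0587)]  |A|=107.5164
9. canonical 5-gon: [(54.0307, 16.3024) (55.9789, 7.4779) (62.2417, 0) (63, 0) (63, 18.0587)]
10. shoelace: 107.5164

Area of P2's cell: 107.5164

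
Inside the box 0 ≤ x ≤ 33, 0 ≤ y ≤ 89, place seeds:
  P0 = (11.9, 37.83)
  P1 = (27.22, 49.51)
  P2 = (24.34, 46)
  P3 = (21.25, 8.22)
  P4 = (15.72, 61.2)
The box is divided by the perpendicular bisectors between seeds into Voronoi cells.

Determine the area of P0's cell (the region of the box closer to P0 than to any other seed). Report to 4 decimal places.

Area of P0's cell: 611.6761

1. box [0,33]×[0,89]: [(0, 0) (33, 0) (33, 89) (0, 89)]
2. ⊥bis P0·P1 via (19.56,43.67): [(0, 69.3258) (0, 0) (33, 0) (33, 26.0415)]  |A|=1573.5598
3. ⊥bis P0·P2 via (18.12,41.915): [(0.851, 68.2096) (0, 69.3258) (0, 0) (33, 0) (33, 19.2581)]  |A|=1464.5191
4. ⊥bis P0·P3 via (16.575,23.025): [(28.1298, 26.6737) (0.851, 68.2096) (0, 69.3258) (0, 17.7911)]  |A|=727.2784
5. ⊥bis P0·P4 via (13.81,49.515): [(28.1298, 26.6737) (13.0467, 49.6398) (0, 51.7723) (0, 17.7911)]  |A|=611.6761
6. canonical 4-gon: [(28.1298, 26.6737) (13.0467, 49.6398) (0, 51.7723) (0, 17.7911)]
7. shoelace: 611.6761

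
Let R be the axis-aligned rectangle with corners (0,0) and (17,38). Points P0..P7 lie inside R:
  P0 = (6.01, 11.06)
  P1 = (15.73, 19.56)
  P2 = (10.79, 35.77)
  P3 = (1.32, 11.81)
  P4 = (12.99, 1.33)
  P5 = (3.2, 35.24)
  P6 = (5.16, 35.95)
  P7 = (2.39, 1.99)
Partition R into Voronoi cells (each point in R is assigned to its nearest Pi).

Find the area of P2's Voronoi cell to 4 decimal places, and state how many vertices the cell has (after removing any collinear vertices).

Area of P2's cell: 96.8769 (5 vertices)

1. box [0,17]×[0,38]: [(0, 0) (17, 0) (17, 38) (0, 38)]
2. ⊥bis P2·P0 via (8.4,23.415): [(0, 25.0399) (17, 21.7514) (17, 38) (0, 38)]  |A|=248.2739
3. ⊥bis P2·P1 via (13.26,27.665): [(0, 25.0399) (2.8421, 24.4901) (17, 28.8048) (17, 38) (0, 38)]  |A|=198.3433
4. ⊥bis P2·P3 via (6.055,23.79): [(0, 26.1832) (3.656, 24.7382) (17, 28.8048) (17, 38) (0, 38)]  |A|=195.6772
5. ⊥bis P2·P4 via (11.89,18.55): [(0, 26.1832) (3.656, 24.7382) (17, 28.8048) (17, 38) (0, 38)]  |A|=195.6772
6. ⊥bis P2·P5 via (6.995,35.505): [(7.6616, 25.9589) (17, 28.8048) (17, 38) (6.8208, 38)]  |A|=104.219
7. ⊥bis P2·P6 via (7.975,35.86): [(7.6594, 25.9898) (7.6616, 25.9589) (17, 28.8048) (17, 38) (8.0434, 38)]  |A|=96.8769
8. ⊥bis P2·P7 via (6.59,18.88): [(7.6594, 25.9898) (7.6616, 25.9589) (17, 28.8048) (17, 38) (8.0434, 38)]  |A|=96.8769
9. canonical 5-gon: [(7.6594, 25.9898) (7.6616, 25.9589) (17, 28.8048) (17, 38) (8.0434, 38)]
10. shoelace: 96.8769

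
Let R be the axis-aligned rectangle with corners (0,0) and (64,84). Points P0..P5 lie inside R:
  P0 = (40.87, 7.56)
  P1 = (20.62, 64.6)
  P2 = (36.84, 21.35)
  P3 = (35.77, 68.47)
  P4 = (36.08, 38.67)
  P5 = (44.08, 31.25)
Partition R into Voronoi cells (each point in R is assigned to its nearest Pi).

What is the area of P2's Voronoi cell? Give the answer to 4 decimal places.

1. box [0,64]×[0,84]: [(0, 0) (64, 0) (64, 84) (0, 84)]
2. ⊥bis P2·P0 via (38.855,14.455): [(0, 3.1) (64, 21.8034) (64, 84) (0, 84)]  |A|=4579.0919
3. ⊥bis P2·P1 via (28.73,42.975): [(0, 32.2004) (0, 3.1) (64, 21.8034) (64, 56.2023)]  |A|=2031.9779
4. ⊥bis P2·P3 via (36.305,44.91): [(33.7339, 44.8516) (0, 32.2004) (0, 3.1) (64, 21.8034) (64, 45.5389)]  |A|=1870.6087
5. ⊥bis P2·P4 via (36.46,30.01): [(0, 28.4101) (0, 3.1) (64, 21.8034) (64, 31.2185)]  |A|=1111.2068
6. ⊥bis P2·P5 via (40.46,26.3): [(35.4477, 29.9656) (0, 28.4101) (0, 3.1) (51.5742, 18.1721)]  |A|=874.2434
7. canonical 4-gon: [(35.4477, 29.9656) (0, 28.4101) (0, 3.1) (51.5742, 18.1721)]
8. shoelace: 874.2434

Area of P2's cell: 874.2434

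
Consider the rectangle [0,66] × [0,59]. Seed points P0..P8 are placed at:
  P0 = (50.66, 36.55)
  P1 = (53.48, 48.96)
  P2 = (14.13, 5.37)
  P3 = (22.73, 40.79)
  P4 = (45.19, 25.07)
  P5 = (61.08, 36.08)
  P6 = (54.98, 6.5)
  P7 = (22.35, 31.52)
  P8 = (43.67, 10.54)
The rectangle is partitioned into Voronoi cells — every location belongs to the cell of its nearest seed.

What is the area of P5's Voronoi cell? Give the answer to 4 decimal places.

Area of P5's cell: 234.6194

1. box [0,66]×[0,59]: [(0, 0) (66, 0) (66, 59) (0, 59)]
2. ⊥bis P5·P0 via (55.87,36.315): [(54.232, 0) (66, 0) (66, 59) (56.8932, 59)]  |A|=615.8063
3. ⊥bis P5·P1 via (57.28,42.52): [(56.119, 41.8349) (54.232, 0) (66, 0) (66, 47.6653)]  |A|=481.648
4. ⊥bis P5·P2 via (37.605,20.725): [(56.119, 41.8349) (54.232, 0) (66, 0) (66, 47.6653)]  |A|=481.648
5. ⊥bis P5·P3 via (41.905,38.435): [(56.119, 41.8349) (54.232, 0) (66, 0) (66, 47.6653)]  |A|=481.648
6. ⊥bis P5·P4 via (53.135,30.575): [(56.119, 41.8349) (55.4598, 27.2198) (66, 12.0078) (66, 47.6653)]  |A|=258.2038
7. ⊥bis P5·P6 via (58.03,21.29): [(56.119, 41.8349) (55.4598, 27.2198) (59.8249, 20.9198) (66, 19.6464) (66, 47.6653)]  |A|=234.6194
8. ⊥bis P5·P7 via (41.715,33.8): [(56.119, 41.8349) (55.4598, 27.2198) (59.8249, 20.9198) (66, 19.6464) (66, 47.6653)]  |A|=234.6194
9. ⊥bis P5·P8 via (52.375,23.31): [(56.119, 41.8349) (55.4598, 27.2198) (59.8249, 20.9198) (66, 19.6464) (66, 47.6653)]  |A|=234.6194
10. canonical 5-gon: [(56.119, 41.8349) (55.4598, 27.2198) (59.8249, 20.9198) (66, 19.6464) (66, 47.6653)]
11. shoelace: 234.6194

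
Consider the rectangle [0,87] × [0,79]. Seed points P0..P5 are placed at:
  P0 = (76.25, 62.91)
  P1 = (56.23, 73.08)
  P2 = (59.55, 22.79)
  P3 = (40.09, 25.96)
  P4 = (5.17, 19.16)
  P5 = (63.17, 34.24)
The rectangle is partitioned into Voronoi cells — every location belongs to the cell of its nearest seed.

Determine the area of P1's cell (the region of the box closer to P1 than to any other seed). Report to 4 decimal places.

1. box [0,87]×[0,79]: [(0, 0) (87, 0) (87, 79) (0, 79)]
2. ⊥bis P1·P0 via (66.24,67.995): [(0, 0) (31.6991, 0) (71.8305, 79) (0, 79)]  |A|=4089.4167
3. ⊥bis P1·P2 via (57.89,47.935): [(0, 44.1133) (55.9858, 47.8093) (71.8305, 79) (0, 79)]  |A|=2096.8025
4. ⊥bis P1·P3 via (48.16,49.52): [(0, 66.0162) (53.6119, 47.6526) (55.9858, 47.8093) (71.8305, 79) (0, 79)]  |A|=1509.6731
5. ⊥bis P1·P4 via (30.7,46.12): [(0, 75.1916) (15.1803, 60.8165) (53.6119, 47.6526) (55.9858, 47.8093) (71.8305, 79) (0, 79)]  |A|=1440.0306
6. ⊥bis P1·P5 via (59.7,53.66): [(0, 75.1916) (15.1803, 60.8165) (44.1731, 50.8856) (58.8839, 53.5142) (71.8305, 79) (0, 79)]  |A|=1397.3007
7. canonical 6-gon: [(0, 75.1916) (15.1803, 60.8165) (44.1731, 50.8856) (58.8839, 53.5142) (71.8305, 79) (0, 79)]
8. shoelace: 1397.3007

Area of P1's cell: 1397.3007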